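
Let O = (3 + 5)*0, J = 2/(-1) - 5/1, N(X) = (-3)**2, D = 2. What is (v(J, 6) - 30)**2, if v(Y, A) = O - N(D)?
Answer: 1521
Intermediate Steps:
N(X) = 9
J = -7 (J = 2*(-1) - 5*1 = -2 - 5 = -7)
O = 0 (O = 8*0 = 0)
v(Y, A) = -9 (v(Y, A) = 0 - 1*9 = 0 - 9 = -9)
(v(J, 6) - 30)**2 = (-9 - 30)**2 = (-39)**2 = 1521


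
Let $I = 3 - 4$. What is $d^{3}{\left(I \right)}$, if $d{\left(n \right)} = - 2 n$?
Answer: $8$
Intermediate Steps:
$I = -1$
$d^{3}{\left(I \right)} = \left(\left(-2\right) \left(-1\right)\right)^{3} = 2^{3} = 8$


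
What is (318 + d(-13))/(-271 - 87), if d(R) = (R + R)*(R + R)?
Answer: -497/179 ≈ -2.7765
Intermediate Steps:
d(R) = 4*R² (d(R) = (2*R)*(2*R) = 4*R²)
(318 + d(-13))/(-271 - 87) = (318 + 4*(-13)²)/(-271 - 87) = (318 + 4*169)/(-358) = (318 + 676)*(-1/358) = 994*(-1/358) = -497/179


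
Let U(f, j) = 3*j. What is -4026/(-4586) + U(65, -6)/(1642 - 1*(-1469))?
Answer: 2073723/2377841 ≈ 0.87210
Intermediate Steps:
-4026/(-4586) + U(65, -6)/(1642 - 1*(-1469)) = -4026/(-4586) + (3*(-6))/(1642 - 1*(-1469)) = -4026*(-1/4586) - 18/(1642 + 1469) = 2013/2293 - 18/3111 = 2013/2293 - 18*1/3111 = 2013/2293 - 6/1037 = 2073723/2377841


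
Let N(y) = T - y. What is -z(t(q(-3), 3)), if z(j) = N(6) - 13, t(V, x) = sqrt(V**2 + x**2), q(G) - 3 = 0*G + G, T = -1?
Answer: 20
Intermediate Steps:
q(G) = 3 + G (q(G) = 3 + (0*G + G) = 3 + (0 + G) = 3 + G)
N(y) = -1 - y
z(j) = -20 (z(j) = (-1 - 1*6) - 13 = (-1 - 6) - 13 = -7 - 13 = -20)
-z(t(q(-3), 3)) = -1*(-20) = 20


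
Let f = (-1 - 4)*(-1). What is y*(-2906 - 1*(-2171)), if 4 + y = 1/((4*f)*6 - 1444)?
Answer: 3893295/1324 ≈ 2940.6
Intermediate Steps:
f = 5 (f = -5*(-1) = 5)
y = -5297/1324 (y = -4 + 1/((4*5)*6 - 1444) = -4 + 1/(20*6 - 1444) = -4 + 1/(120 - 1444) = -4 + 1/(-1324) = -4 - 1/1324 = -5297/1324 ≈ -4.0008)
y*(-2906 - 1*(-2171)) = -5297*(-2906 - 1*(-2171))/1324 = -5297*(-2906 + 2171)/1324 = -5297/1324*(-735) = 3893295/1324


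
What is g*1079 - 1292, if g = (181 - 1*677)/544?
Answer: -77377/34 ≈ -2275.8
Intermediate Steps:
g = -31/34 (g = (181 - 677)*(1/544) = -496*1/544 = -31/34 ≈ -0.91177)
g*1079 - 1292 = -31/34*1079 - 1292 = -33449/34 - 1292 = -77377/34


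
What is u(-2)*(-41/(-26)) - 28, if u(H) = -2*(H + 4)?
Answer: -446/13 ≈ -34.308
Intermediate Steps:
u(H) = -8 - 2*H (u(H) = -2*(4 + H) = -8 - 2*H)
u(-2)*(-41/(-26)) - 28 = (-8 - 2*(-2))*(-41/(-26)) - 28 = (-8 + 4)*(-41*(-1/26)) - 28 = -4*41/26 - 28 = -82/13 - 28 = -446/13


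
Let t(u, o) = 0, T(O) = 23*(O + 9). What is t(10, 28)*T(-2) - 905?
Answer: -905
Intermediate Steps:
T(O) = 207 + 23*O (T(O) = 23*(9 + O) = 207 + 23*O)
t(10, 28)*T(-2) - 905 = 0*(207 + 23*(-2)) - 905 = 0*(207 - 46) - 905 = 0*161 - 905 = 0 - 905 = -905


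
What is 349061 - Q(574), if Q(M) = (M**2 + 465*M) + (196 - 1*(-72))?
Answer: -247593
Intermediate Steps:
Q(M) = 268 + M**2 + 465*M (Q(M) = (M**2 + 465*M) + (196 + 72) = (M**2 + 465*M) + 268 = 268 + M**2 + 465*M)
349061 - Q(574) = 349061 - (268 + 574**2 + 465*574) = 349061 - (268 + 329476 + 266910) = 349061 - 1*596654 = 349061 - 596654 = -247593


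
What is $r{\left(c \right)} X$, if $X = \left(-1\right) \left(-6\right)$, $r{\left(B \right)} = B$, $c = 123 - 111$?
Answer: $72$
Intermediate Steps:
$c = 12$ ($c = 123 - 111 = 12$)
$X = 6$
$r{\left(c \right)} X = 12 \cdot 6 = 72$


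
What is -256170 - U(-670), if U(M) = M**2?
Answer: -705070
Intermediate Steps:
-256170 - U(-670) = -256170 - 1*(-670)**2 = -256170 - 1*448900 = -256170 - 448900 = -705070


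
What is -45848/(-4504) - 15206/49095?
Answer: 272802467/27640485 ≈ 9.8697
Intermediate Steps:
-45848/(-4504) - 15206/49095 = -45848*(-1/4504) - 15206*1/49095 = 5731/563 - 15206/49095 = 272802467/27640485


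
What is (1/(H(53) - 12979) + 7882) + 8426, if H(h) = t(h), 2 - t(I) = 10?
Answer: 211791995/12987 ≈ 16308.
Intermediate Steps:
t(I) = -8 (t(I) = 2 - 1*10 = 2 - 10 = -8)
H(h) = -8
(1/(H(53) - 12979) + 7882) + 8426 = (1/(-8 - 12979) + 7882) + 8426 = (1/(-12987) + 7882) + 8426 = (-1/12987 + 7882) + 8426 = 102363533/12987 + 8426 = 211791995/12987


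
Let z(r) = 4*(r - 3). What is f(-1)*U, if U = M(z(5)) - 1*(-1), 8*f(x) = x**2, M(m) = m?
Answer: 9/8 ≈ 1.1250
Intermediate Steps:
z(r) = -12 + 4*r (z(r) = 4*(-3 + r) = -12 + 4*r)
f(x) = x**2/8
U = 9 (U = (-12 + 4*5) - 1*(-1) = (-12 + 20) + 1 = 8 + 1 = 9)
f(-1)*U = ((1/8)*(-1)**2)*9 = ((1/8)*1)*9 = (1/8)*9 = 9/8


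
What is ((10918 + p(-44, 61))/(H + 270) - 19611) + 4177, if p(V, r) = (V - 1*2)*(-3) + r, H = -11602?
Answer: -174909205/11332 ≈ -15435.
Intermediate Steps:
p(V, r) = 6 + r - 3*V (p(V, r) = (V - 2)*(-3) + r = (-2 + V)*(-3) + r = (6 - 3*V) + r = 6 + r - 3*V)
((10918 + p(-44, 61))/(H + 270) - 19611) + 4177 = ((10918 + (6 + 61 - 3*(-44)))/(-11602 + 270) - 19611) + 4177 = ((10918 + (6 + 61 + 132))/(-11332) - 19611) + 4177 = ((10918 + 199)*(-1/11332) - 19611) + 4177 = (11117*(-1/11332) - 19611) + 4177 = (-11117/11332 - 19611) + 4177 = -222242969/11332 + 4177 = -174909205/11332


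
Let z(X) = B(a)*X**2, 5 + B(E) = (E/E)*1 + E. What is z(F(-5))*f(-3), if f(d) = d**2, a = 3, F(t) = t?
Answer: -225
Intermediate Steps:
B(E) = -4 + E (B(E) = -5 + ((E/E)*1 + E) = -5 + (1*1 + E) = -5 + (1 + E) = -4 + E)
z(X) = -X**2 (z(X) = (-4 + 3)*X**2 = -X**2)
z(F(-5))*f(-3) = -1*(-5)**2*(-3)**2 = -1*25*9 = -25*9 = -225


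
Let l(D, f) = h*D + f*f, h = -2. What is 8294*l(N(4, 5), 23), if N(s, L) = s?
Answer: 4321174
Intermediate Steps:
l(D, f) = f**2 - 2*D (l(D, f) = -2*D + f*f = -2*D + f**2 = f**2 - 2*D)
8294*l(N(4, 5), 23) = 8294*(23**2 - 2*4) = 8294*(529 - 8) = 8294*521 = 4321174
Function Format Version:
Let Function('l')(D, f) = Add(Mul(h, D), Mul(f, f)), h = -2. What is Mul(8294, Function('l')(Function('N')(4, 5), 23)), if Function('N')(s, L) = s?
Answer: 4321174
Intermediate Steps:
Function('l')(D, f) = Add(Pow(f, 2), Mul(-2, D)) (Function('l')(D, f) = Add(Mul(-2, D), Mul(f, f)) = Add(Mul(-2, D), Pow(f, 2)) = Add(Pow(f, 2), Mul(-2, D)))
Mul(8294, Function('l')(Function('N')(4, 5), 23)) = Mul(8294, Add(Pow(23, 2), Mul(-2, 4))) = Mul(8294, Add(529, -8)) = Mul(8294, 521) = 4321174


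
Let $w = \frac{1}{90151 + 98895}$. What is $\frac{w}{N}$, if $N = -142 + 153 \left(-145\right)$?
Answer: $- \frac{1}{4220830042} \approx -2.3692 \cdot 10^{-10}$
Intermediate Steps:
$N = -22327$ ($N = -142 - 22185 = -22327$)
$w = \frac{1}{189046} \approx 5.2897 \cdot 10^{-6}$
$\frac{w}{N} = \frac{1}{189046 \left(-22327\right)} = \frac{1}{189046} \left(- \frac{1}{22327}\right) = - \frac{1}{4220830042}$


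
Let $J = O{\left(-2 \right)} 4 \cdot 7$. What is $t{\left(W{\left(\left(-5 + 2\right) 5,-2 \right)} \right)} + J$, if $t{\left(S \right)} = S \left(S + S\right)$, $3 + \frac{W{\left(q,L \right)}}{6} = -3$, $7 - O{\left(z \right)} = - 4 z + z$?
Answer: $2620$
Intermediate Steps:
$O{\left(z \right)} = 7 + 3 z$ ($O{\left(z \right)} = 7 - \left(- 4 z + z\right) = 7 - - 3 z = 7 + 3 z$)
$W{\left(q,L \right)} = -36$ ($W{\left(q,L \right)} = -18 + 6 \left(-3\right) = -18 - 18 = -36$)
$J = 28$ ($J = \left(7 + 3 \left(-2\right)\right) 4 \cdot 7 = \left(7 - 6\right) 4 \cdot 7 = 1 \cdot 4 \cdot 7 = 4 \cdot 7 = 28$)
$t{\left(S \right)} = 2 S^{2}$ ($t{\left(S \right)} = S 2 S = 2 S^{2}$)
$t{\left(W{\left(\left(-5 + 2\right) 5,-2 \right)} \right)} + J = 2 \left(-36\right)^{2} + 28 = 2 \cdot 1296 + 28 = 2592 + 28 = 2620$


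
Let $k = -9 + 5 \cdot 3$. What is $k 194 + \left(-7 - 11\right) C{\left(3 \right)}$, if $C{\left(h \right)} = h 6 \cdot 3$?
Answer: $192$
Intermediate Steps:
$k = 6$ ($k = -9 + 15 = 6$)
$C{\left(h \right)} = 18 h$ ($C{\left(h \right)} = 6 h 3 = 18 h$)
$k 194 + \left(-7 - 11\right) C{\left(3 \right)} = 6 \cdot 194 + \left(-7 - 11\right) 18 \cdot 3 = 1164 - 972 = 192$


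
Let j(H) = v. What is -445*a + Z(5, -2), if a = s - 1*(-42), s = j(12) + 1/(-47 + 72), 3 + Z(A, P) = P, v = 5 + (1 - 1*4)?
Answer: -98014/5 ≈ -19603.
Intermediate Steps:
v = 2 (v = 5 + (1 - 4) = 5 - 3 = 2)
j(H) = 2
Z(A, P) = -3 + P
s = 51/25 (s = 2 + 1/(-47 + 72) = 2 + 1/25 = 51/25 ≈ 2.0400)
a = 1101/25 (a = 51/25 - 1*(-42) = 51/25 + 42 = 1101/25 ≈ 44.040)
-445*a + Z(5, -2) = -445*1101/25 + (-3 - 2) = -97989/5 - 5 = -98014/5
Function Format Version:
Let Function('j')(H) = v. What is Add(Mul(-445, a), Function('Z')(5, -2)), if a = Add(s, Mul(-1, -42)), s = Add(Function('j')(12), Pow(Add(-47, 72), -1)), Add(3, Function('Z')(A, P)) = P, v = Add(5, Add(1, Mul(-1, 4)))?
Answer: Rational(-98014, 5) ≈ -19603.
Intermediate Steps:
v = 2 (v = Add(5, Add(1, -4)) = Add(5, -3) = 2)
Function('j')(H) = 2
Function('Z')(A, P) = Add(-3, P)
s = Rational(51, 25) (s = Add(2, Pow(Add(-47, 72), -1)) = Add(2, Pow(25, -1)) = Add(2, Rational(1, 25)) = Rational(51, 25) ≈ 2.0400)
a = Rational(1101, 25) (a = Add(Rational(51, 25), Mul(-1, -42)) = Add(Rational(51, 25), 42) = Rational(1101, 25) ≈ 44.040)
Add(Mul(-445, a), Function('Z')(5, -2)) = Add(Mul(-445, Rational(1101, 25)), Add(-3, -2)) = Add(Rational(-97989, 5), -5) = Rational(-98014, 5)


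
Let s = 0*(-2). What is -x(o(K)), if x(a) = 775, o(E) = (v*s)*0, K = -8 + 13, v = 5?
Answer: -775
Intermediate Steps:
s = 0
K = 5
o(E) = 0 (o(E) = (5*0)*0 = 0*0 = 0)
-x(o(K)) = -1*775 = -775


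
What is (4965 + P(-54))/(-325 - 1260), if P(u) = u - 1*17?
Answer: -4894/1585 ≈ -3.0877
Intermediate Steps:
P(u) = -17 + u (P(u) = u - 17 = -17 + u)
(4965 + P(-54))/(-325 - 1260) = (4965 + (-17 - 54))/(-325 - 1260) = (4965 - 71)/(-1585) = 4894*(-1/1585) = -4894/1585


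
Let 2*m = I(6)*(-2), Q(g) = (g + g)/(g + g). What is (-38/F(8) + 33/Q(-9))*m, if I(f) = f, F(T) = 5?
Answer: -762/5 ≈ -152.40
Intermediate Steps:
Q(g) = 1 (Q(g) = (2*g)/((2*g)) = (2*g)*(1/(2*g)) = 1)
m = -6 (m = (6*(-2))/2 = (½)*(-12) = -6)
(-38/F(8) + 33/Q(-9))*m = (-38/5 + 33/1)*(-6) = (-38*⅕ + 33*1)*(-6) = (-38/5 + 33)*(-6) = (127/5)*(-6) = -762/5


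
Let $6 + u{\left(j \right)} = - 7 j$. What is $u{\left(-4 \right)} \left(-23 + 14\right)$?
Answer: $-198$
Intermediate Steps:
$u{\left(j \right)} = -6 - 7 j$
$u{\left(-4 \right)} \left(-23 + 14\right) = \left(-6 - -28\right) \left(-23 + 14\right) = \left(-6 + 28\right) \left(-9\right) = 22 \left(-9\right) = -198$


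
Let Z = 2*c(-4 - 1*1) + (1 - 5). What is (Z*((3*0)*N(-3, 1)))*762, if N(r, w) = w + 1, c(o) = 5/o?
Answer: 0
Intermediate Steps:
N(r, w) = 1 + w
Z = -6 (Z = 2*(5/(-4 - 1*1)) + (1 - 5) = 2*(5/(-4 - 1)) - 4 = 2*(5/(-5)) - 4 = 2*(5*(-1/5)) - 4 = 2*(-1) - 4 = -2 - 4 = -6)
(Z*((3*0)*N(-3, 1)))*762 = -6*3*0*(1 + 1)*762 = -0*2*762 = -6*0*762 = 0*762 = 0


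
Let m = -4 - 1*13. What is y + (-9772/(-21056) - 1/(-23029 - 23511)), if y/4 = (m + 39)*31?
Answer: 23872751363/8749520 ≈ 2728.5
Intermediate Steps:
m = -17 (m = -4 - 13 = -17)
y = 2728 (y = 4*((-17 + 39)*31) = 4*(22*31) = 4*682 = 2728)
y + (-9772/(-21056) - 1/(-23029 - 23511)) = 2728 + (-9772/(-21056) - 1/(-23029 - 23511)) = 2728 + (-9772*(-1/21056) - 1/(-46540)) = 2728 + (349/752 - 1*(-1/46540)) = 2728 + (349/752 + 1/46540) = 2728 + 4060803/8749520 = 23872751363/8749520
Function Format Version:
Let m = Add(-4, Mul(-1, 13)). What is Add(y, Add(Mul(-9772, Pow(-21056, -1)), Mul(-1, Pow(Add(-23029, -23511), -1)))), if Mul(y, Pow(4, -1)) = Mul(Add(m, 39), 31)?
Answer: Rational(23872751363, 8749520) ≈ 2728.5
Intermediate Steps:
m = -17 (m = Add(-4, -13) = -17)
y = 2728 (y = Mul(4, Mul(Add(-17, 39), 31)) = Mul(4, Mul(22, 31)) = Mul(4, 682) = 2728)
Add(y, Add(Mul(-9772, Pow(-21056, -1)), Mul(-1, Pow(Add(-23029, -23511), -1)))) = Add(2728, Add(Mul(-9772, Pow(-21056, -1)), Mul(-1, Pow(Add(-23029, -23511), -1)))) = Add(2728, Add(Mul(-9772, Rational(-1, 21056)), Mul(-1, Pow(-46540, -1)))) = Add(2728, Add(Rational(349, 752), Mul(-1, Rational(-1, 46540)))) = Add(2728, Add(Rational(349, 752), Rational(1, 46540))) = Add(2728, Rational(4060803, 8749520)) = Rational(23872751363, 8749520)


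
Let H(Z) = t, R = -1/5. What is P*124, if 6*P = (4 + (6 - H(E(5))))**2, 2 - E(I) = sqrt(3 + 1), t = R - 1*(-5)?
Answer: 41912/75 ≈ 558.83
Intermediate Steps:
R = -1/5 (R = -1*1/5 = -1/5 ≈ -0.20000)
t = 24/5 (t = -1/5 - 1*(-5) = -1/5 + 5 = 24/5 ≈ 4.8000)
E(I) = 0 (E(I) = 2 - sqrt(3 + 1) = 2 - sqrt(4) = 2 - 1*2 = 2 - 2 = 0)
H(Z) = 24/5
P = 338/75 (P = (4 + (6 - 1*24/5))**2/6 = (4 + (6 - 24/5))**2/6 = (4 + 6/5)**2/6 = (26/5)**2/6 = (1/6)*(676/25) = 338/75 ≈ 4.5067)
P*124 = (338/75)*124 = 41912/75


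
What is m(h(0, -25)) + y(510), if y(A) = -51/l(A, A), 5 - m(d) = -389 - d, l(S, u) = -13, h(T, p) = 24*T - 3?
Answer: 5134/13 ≈ 394.92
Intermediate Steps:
h(T, p) = -3 + 24*T
m(d) = 394 + d (m(d) = 5 - (-389 - d) = 5 + (389 + d) = 394 + d)
y(A) = 51/13 (y(A) = -51/(-13) = -51*(-1/13) = 51/13)
m(h(0, -25)) + y(510) = (394 + (-3 + 24*0)) + 51/13 = (394 + (-3 + 0)) + 51/13 = (394 - 3) + 51/13 = 391 + 51/13 = 5134/13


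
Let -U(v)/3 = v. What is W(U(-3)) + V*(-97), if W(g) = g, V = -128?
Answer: 12425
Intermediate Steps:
U(v) = -3*v
W(U(-3)) + V*(-97) = -3*(-3) - 128*(-97) = 9 + 12416 = 12425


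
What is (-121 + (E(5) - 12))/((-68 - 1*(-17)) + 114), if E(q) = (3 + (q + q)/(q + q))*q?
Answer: -113/63 ≈ -1.7937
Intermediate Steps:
E(q) = 4*q (E(q) = (3 + (2*q)/((2*q)))*q = (3 + (2*q)*(1/(2*q)))*q = (3 + 1)*q = 4*q)
(-121 + (E(5) - 12))/((-68 - 1*(-17)) + 114) = (-121 + (4*5 - 12))/((-68 - 1*(-17)) + 114) = (-121 + (20 - 12))/((-68 + 17) + 114) = (-121 + 8)/(-51 + 114) = -113/63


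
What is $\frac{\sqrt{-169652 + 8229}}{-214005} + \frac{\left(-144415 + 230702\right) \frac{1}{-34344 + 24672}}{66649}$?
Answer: $- \frac{86287}{644629128} - \frac{i \sqrt{161423}}{214005} \approx -0.00013386 - 0.0018774 i$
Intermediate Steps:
$\frac{\sqrt{-169652 + 8229}}{-214005} + \frac{\left(-144415 + 230702\right) \frac{1}{-34344 + 24672}}{66649} = \sqrt{-161423} \left(- \frac{1}{214005}\right) + \frac{86287}{-9672} \cdot \frac{1}{66649} = i \sqrt{161423} \left(- \frac{1}{214005}\right) + 86287 \left(- \frac{1}{9672}\right) \frac{1}{66649} = - \frac{i \sqrt{161423}}{214005} - \frac{86287}{644629128} = - \frac{86287}{644629128} - \frac{i \sqrt{161423}}{214005}$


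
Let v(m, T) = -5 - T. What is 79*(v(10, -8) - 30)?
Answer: -2133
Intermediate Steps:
79*(v(10, -8) - 30) = 79*((-5 - 1*(-8)) - 30) = 79*((-5 + 8) - 30) = 79*(3 - 30) = 79*(-27) = -2133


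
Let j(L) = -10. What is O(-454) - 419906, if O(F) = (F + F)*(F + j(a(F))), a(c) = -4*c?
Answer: 1406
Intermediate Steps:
O(F) = 2*F*(-10 + F) (O(F) = (F + F)*(F - 10) = (2*F)*(-10 + F) = 2*F*(-10 + F))
O(-454) - 419906 = 2*(-454)*(-10 - 454) - 419906 = 2*(-454)*(-464) - 419906 = 421312 - 419906 = 1406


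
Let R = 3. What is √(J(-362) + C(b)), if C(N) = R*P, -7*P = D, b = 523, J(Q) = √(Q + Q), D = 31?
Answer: √(-651 + 98*I*√181)/7 ≈ 2.8916 + 4.6526*I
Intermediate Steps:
J(Q) = √2*√Q (J(Q) = √(2*Q) = √2*√Q)
P = -31/7 (P = -⅐*31 = -31/7 ≈ -4.4286)
C(N) = -93/7 (C(N) = 3*(-31/7) = -93/7)
√(J(-362) + C(b)) = √(√2*√(-362) - 93/7) = √(√2*(I*√362) - 93/7) = √(2*I*√181 - 93/7) = √(-93/7 + 2*I*√181)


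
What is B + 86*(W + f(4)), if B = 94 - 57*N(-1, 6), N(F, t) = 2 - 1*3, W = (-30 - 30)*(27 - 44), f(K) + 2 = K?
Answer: 88043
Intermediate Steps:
f(K) = -2 + K
W = 1020 (W = -60*(-17) = 1020)
N(F, t) = -1 (N(F, t) = 2 - 3 = -1)
B = 151 (B = 94 - 57*(-1) = 94 + 57 = 151)
B + 86*(W + f(4)) = 151 + 86*(1020 + (-2 + 4)) = 151 + 86*(1020 + 2) = 151 + 86*1022 = 151 + 87892 = 88043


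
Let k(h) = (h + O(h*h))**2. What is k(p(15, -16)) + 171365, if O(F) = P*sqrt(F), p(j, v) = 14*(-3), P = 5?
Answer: 199589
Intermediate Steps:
p(j, v) = -42
O(F) = 5*sqrt(F)
k(h) = (h + 5*sqrt(h**2))**2 (k(h) = (h + 5*sqrt(h*h))**2 = (h + 5*sqrt(h**2))**2)
k(p(15, -16)) + 171365 = (-42 + 5*sqrt((-42)**2))**2 + 171365 = (-42 + 5*sqrt(1764))**2 + 171365 = (-42 + 5*42)**2 + 171365 = (-42 + 210)**2 + 171365 = 168**2 + 171365 = 28224 + 171365 = 199589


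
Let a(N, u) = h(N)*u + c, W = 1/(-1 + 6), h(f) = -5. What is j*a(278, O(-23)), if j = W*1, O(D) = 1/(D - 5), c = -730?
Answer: -4087/28 ≈ -145.96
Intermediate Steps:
O(D) = 1/(-5 + D)
W = 1/5 ≈ 0.20000
a(N, u) = -730 - 5*u (a(N, u) = -5*u - 730 = -730 - 5*u)
j = 1/5 (j = (1/5)*1 = 1/5 ≈ 0.20000)
j*a(278, O(-23)) = (-730 - 5/(-5 - 23))/5 = (-730 - 5/(-28))/5 = (-730 - 5*(-1/28))/5 = (-730 + 5/28)/5 = (1/5)*(-20435/28) = -4087/28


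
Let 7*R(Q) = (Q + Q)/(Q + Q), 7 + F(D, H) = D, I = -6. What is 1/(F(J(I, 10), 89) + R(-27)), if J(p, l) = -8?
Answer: -7/104 ≈ -0.067308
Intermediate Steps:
F(D, H) = -7 + D
R(Q) = ⅐ (R(Q) = ((Q + Q)/(Q + Q))/7 = ((2*Q)/((2*Q)))/7 = ((2*Q)*(1/(2*Q)))/7 = (⅐)*1 = ⅐)
1/(F(J(I, 10), 89) + R(-27)) = 1/((-7 - 8) + ⅐) = 1/(-15 + ⅐) = 1/(-104/7) = -7/104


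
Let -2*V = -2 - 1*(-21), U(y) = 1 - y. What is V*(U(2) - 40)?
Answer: 779/2 ≈ 389.50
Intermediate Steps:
V = -19/2 (V = -(-2 - 1*(-21))/2 = -(-2 + 21)/2 = -½*19 = -19/2 ≈ -9.5000)
V*(U(2) - 40) = -19*((1 - 1*2) - 40)/2 = -19*((1 - 2) - 40)/2 = -19*(-1 - 40)/2 = -19/2*(-41) = 779/2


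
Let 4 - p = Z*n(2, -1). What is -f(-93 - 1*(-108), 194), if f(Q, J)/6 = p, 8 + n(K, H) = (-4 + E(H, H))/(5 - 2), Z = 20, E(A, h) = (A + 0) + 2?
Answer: -1104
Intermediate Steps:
E(A, h) = 2 + A (E(A, h) = A + 2 = 2 + A)
n(K, H) = -26/3 + H/3 (n(K, H) = -8 + (-4 + (2 + H))/(5 - 2) = -8 + (-2 + H)/3 = -8 + (-2 + H)*(⅓) = -8 + (-⅔ + H/3) = -26/3 + H/3)
p = 184 (p = 4 - 20*(-26/3 + (⅓)*(-1)) = 4 - 20*(-26/3 - ⅓) = 4 - 20*(-9) = 4 - 1*(-180) = 4 + 180 = 184)
f(Q, J) = 1104 (f(Q, J) = 6*184 = 1104)
-f(-93 - 1*(-108), 194) = -1*1104 = -1104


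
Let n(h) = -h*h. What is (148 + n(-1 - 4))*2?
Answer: 246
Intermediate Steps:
n(h) = -h**2
(148 + n(-1 - 4))*2 = (148 - (-1 - 4)**2)*2 = (148 - 1*(-5)**2)*2 = (148 - 1*25)*2 = (148 - 25)*2 = 123*2 = 246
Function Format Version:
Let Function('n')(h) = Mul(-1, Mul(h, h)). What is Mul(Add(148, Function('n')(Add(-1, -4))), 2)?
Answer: 246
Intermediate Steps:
Function('n')(h) = Mul(-1, Pow(h, 2))
Mul(Add(148, Function('n')(Add(-1, -4))), 2) = Mul(Add(148, Mul(-1, Pow(Add(-1, -4), 2))), 2) = Mul(Add(148, Mul(-1, Pow(-5, 2))), 2) = Mul(Add(148, Mul(-1, 25)), 2) = Mul(Add(148, -25), 2) = Mul(123, 2) = 246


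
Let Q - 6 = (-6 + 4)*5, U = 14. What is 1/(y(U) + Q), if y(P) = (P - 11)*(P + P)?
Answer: 1/80 ≈ 0.012500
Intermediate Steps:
Q = -4 (Q = 6 + (-6 + 4)*5 = 6 - 2*5 = 6 - 10 = -4)
y(P) = 2*P*(-11 + P) (y(P) = (-11 + P)*(2*P) = 2*P*(-11 + P))
1/(y(U) + Q) = 1/(2*14*(-11 + 14) - 4) = 1/(2*14*3 - 4) = 1/(84 - 4) = 1/80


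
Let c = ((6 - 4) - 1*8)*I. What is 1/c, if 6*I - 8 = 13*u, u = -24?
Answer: 1/304 ≈ 0.0032895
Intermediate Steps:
I = -152/3 (I = 4/3 + (13*(-24))/6 = 4/3 + (⅙)*(-312) = 4/3 - 52 = -152/3 ≈ -50.667)
c = 304 (c = ((6 - 4) - 1*8)*(-152/3) = (2 - 8)*(-152/3) = -6*(-152/3) = 304)
1/c = 1/304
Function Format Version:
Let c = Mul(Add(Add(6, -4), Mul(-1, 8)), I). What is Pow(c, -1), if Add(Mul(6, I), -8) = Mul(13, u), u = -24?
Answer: Rational(1, 304) ≈ 0.0032895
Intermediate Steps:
I = Rational(-152, 3) (I = Add(Rational(4, 3), Mul(Rational(1, 6), Mul(13, -24))) = Add(Rational(4, 3), Mul(Rational(1, 6), -312)) = Add(Rational(4, 3), -52) = Rational(-152, 3) ≈ -50.667)
c = 304 (c = Mul(Add(Add(6, -4), Mul(-1, 8)), Rational(-152, 3)) = Mul(Add(2, -8), Rational(-152, 3)) = Mul(-6, Rational(-152, 3)) = 304)
Pow(c, -1) = Pow(304, -1) = Rational(1, 304)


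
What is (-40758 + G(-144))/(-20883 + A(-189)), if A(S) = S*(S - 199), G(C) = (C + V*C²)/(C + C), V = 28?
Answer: -85547/104898 ≈ -0.81553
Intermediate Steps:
G(C) = (C + 28*C²)/(2*C) (G(C) = (C + 28*C²)/(C + C) = (C + 28*C²)/((2*C)) = (C + 28*C²)*(1/(2*C)) = (C + 28*C²)/(2*C))
A(S) = S*(-199 + S)
(-40758 + G(-144))/(-20883 + A(-189)) = (-40758 + (½ + 14*(-144)))/(-20883 - 189*(-199 - 189)) = (-40758 + (½ - 2016))/(-20883 - 189*(-388)) = (-40758 - 4031/2)/(-20883 + 73332) = -85547/2/52449 = -85547/2*1/52449 = -85547/104898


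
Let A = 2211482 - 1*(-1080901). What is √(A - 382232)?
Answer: √2910151 ≈ 1705.9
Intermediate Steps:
A = 3292383 (A = 2211482 + 1080901 = 3292383)
√(A - 382232) = √(3292383 - 382232) = √2910151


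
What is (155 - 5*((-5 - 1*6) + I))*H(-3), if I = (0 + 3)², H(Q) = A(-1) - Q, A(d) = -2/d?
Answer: 825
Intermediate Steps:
H(Q) = 2 - Q (H(Q) = -2/(-1) - Q = -2*(-1) - Q = 2 - Q)
I = 9 (I = 3² = 9)
(155 - 5*((-5 - 1*6) + I))*H(-3) = (155 - 5*((-5 - 1*6) + 9))*(2 - 1*(-3)) = (155 - 5*((-5 - 6) + 9))*(2 + 3) = (155 - 5*(-11 + 9))*5 = (155 - 5*(-2))*5 = (155 + 10)*5 = 165*5 = 825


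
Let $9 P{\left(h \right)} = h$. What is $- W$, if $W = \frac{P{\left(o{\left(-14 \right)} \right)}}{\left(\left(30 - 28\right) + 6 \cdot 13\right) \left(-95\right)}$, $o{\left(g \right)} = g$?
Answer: $- \frac{7}{34200} \approx -0.00020468$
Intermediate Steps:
$P{\left(h \right)} = \frac{h}{9}$
$W = \frac{7}{34200}$ ($W = \frac{\frac{1}{9} \left(-14\right)}{\left(\left(30 - 28\right) + 6 \cdot 13\right) \left(-95\right)} = - \frac{14}{9 \left(\left(30 - 28\right) + 78\right) \left(-95\right)} = - \frac{14}{9 \left(2 + 78\right) \left(-95\right)} = - \frac{14}{9 \cdot 80 \left(-95\right)} = - \frac{14}{9 \left(-7600\right)} = \left(- \frac{14}{9}\right) \left(- \frac{1}{7600}\right) = \frac{7}{34200} \approx 0.00020468$)
$- W = \left(-1\right) \frac{7}{34200} = - \frac{7}{34200}$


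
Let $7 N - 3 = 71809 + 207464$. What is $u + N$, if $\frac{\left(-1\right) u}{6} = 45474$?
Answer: $- \frac{1630632}{7} \approx -2.3295 \cdot 10^{5}$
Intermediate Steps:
$u = -272844$ ($u = \left(-6\right) 45474 = -272844$)
$N = \frac{279276}{7}$ ($N = \frac{3}{7} + \frac{71809 + 207464}{7} = \frac{3}{7} + \frac{1}{7} \cdot 279273 = \frac{3}{7} + \frac{279273}{7} = \frac{279276}{7} \approx 39897.0$)
$u + N = -272844 + \frac{279276}{7} = - \frac{1630632}{7}$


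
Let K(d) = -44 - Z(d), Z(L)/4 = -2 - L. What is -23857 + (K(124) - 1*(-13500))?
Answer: -9897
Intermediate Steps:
Z(L) = -8 - 4*L (Z(L) = 4*(-2 - L) = -8 - 4*L)
K(d) = -36 + 4*d (K(d) = -44 - (-8 - 4*d) = -44 + (8 + 4*d) = -36 + 4*d)
-23857 + (K(124) - 1*(-13500)) = -23857 + ((-36 + 4*124) - 1*(-13500)) = -23857 + ((-36 + 496) + 13500) = -23857 + (460 + 13500) = -23857 + 13960 = -9897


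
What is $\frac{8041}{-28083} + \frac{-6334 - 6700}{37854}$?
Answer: $- \frac{10157846}{16106877} \approx -0.63065$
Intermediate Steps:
$\frac{8041}{-28083} + \frac{-6334 - 6700}{37854} = 8041 \left(- \frac{1}{28083}\right) - \frac{6517}{18927} = - \frac{731}{2553} - \frac{6517}{18927} = - \frac{10157846}{16106877}$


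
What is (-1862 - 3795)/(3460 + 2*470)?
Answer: -5657/4400 ≈ -1.2857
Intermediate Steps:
(-1862 - 3795)/(3460 + 2*470) = -5657/(3460 + 940) = -5657/4400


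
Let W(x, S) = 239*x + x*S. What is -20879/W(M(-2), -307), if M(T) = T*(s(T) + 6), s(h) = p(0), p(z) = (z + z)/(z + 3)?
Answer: -20879/816 ≈ -25.587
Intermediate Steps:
p(z) = 2*z/(3 + z) (p(z) = (2*z)/(3 + z) = 2*z/(3 + z))
s(h) = 0 (s(h) = 2*0/(3 + 0) = 2*0/3 = 2*0*(⅓) = 0)
M(T) = 6*T (M(T) = T*(0 + 6) = T*6 = 6*T)
W(x, S) = 239*x + S*x
-20879/W(M(-2), -307) = -20879*(-1/(12*(239 - 307))) = -20879/((-12*(-68))) = -20879/816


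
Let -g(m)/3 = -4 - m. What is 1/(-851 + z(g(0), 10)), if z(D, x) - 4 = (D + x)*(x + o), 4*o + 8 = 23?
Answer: -2/1089 ≈ -0.0018365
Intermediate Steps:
o = 15/4 (o = -2 + (¼)*23 = -2 + 23/4 = 15/4 ≈ 3.7500)
g(m) = 12 + 3*m (g(m) = -3*(-4 - m) = 12 + 3*m)
z(D, x) = 4 + (15/4 + x)*(D + x) (z(D, x) = 4 + (D + x)*(x + 15/4) = 4 + (D + x)*(15/4 + x) = 4 + (15/4 + x)*(D + x))
1/(-851 + z(g(0), 10)) = 1/(-851 + (4 + 10² + 15*(12 + 3*0)/4 + (15/4)*10 + (12 + 3*0)*10)) = 1/(-851 + (4 + 100 + 15*(12 + 0)/4 + 75/2 + (12 + 0)*10)) = 1/(-851 + (4 + 100 + (15/4)*12 + 75/2 + 12*10)) = 1/(-851 + (4 + 100 + 45 + 75/2 + 120)) = 1/(-851 + 613/2) = 1/(-1089/2) = -2/1089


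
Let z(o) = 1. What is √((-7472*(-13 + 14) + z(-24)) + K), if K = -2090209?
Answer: 4*I*√131105 ≈ 1448.3*I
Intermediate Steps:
√((-7472*(-13 + 14) + z(-24)) + K) = √((-7472*(-13 + 14) + 1) - 2090209) = √((-7472 + 1) - 2090209) = √(-7471 - 2090209) = √(-2097680) = 4*I*√131105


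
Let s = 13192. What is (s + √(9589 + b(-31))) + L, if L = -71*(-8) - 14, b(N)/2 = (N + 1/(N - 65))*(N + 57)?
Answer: 13746 + √1148610/12 ≈ 13835.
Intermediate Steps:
b(N) = 2*(57 + N)*(N + 1/(-65 + N)) (b(N) = 2*((N + 1/(N - 65))*(N + 57)) = 2*((N + 1/(-65 + N))*(57 + N)) = 2*((57 + N)*(N + 1/(-65 + N))) = 2*(57 + N)*(N + 1/(-65 + N)))
L = 554 (L = 568 - 14 = 554)
(s + √(9589 + b(-31))) + L = (13192 + √(9589 + 2*(57 + (-31)³ - 3704*(-31) - 8*(-31)²)/(-65 - 31))) + 554 = (13192 + √(9589 + 2*(57 - 29791 + 114824 - 8*961)/(-96))) + 554 = (13192 + √(9589 + 2*(-1/96)*(57 - 29791 + 114824 - 7688))) + 554 = (13192 + √(9589 + 2*(-1/96)*77402)) + 554 = (13192 + √(9589 - 38701/24)) + 554 = (13192 + √(191435/24)) + 554 = (13192 + √1148610/12) + 554 = 13746 + √1148610/12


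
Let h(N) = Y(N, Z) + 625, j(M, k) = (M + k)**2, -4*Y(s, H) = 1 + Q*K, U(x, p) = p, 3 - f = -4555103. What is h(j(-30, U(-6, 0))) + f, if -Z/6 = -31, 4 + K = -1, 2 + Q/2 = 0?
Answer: 18222903/4 ≈ 4.5557e+6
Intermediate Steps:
f = 4555106 (f = 3 - 1*(-4555103) = 3 + 4555103 = 4555106)
Q = -4 (Q = -4 + 2*0 = -4 + 0 = -4)
K = -5 (K = -4 - 1 = -5)
Z = 186 (Z = -6*(-31) = 186)
Y(s, H) = -21/4 (Y(s, H) = -(1 - 4*(-5))/4 = -(1 + 20)/4 = -1/4*21 = -21/4)
h(N) = 2479/4 (h(N) = -21/4 + 625 = 2479/4)
h(j(-30, U(-6, 0))) + f = 2479/4 + 4555106 = 18222903/4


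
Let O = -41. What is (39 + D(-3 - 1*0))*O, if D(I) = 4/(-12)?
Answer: -4756/3 ≈ -1585.3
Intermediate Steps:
D(I) = -1/3 (D(I) = 4*(-1/12) = -1/3)
(39 + D(-3 - 1*0))*O = (39 - 1/3)*(-41) = (116/3)*(-41) = -4756/3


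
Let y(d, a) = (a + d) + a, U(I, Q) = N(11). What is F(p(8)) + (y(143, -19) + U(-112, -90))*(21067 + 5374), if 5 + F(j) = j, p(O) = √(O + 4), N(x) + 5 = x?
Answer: 2934946 + 2*√3 ≈ 2.9349e+6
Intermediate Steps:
N(x) = -5 + x
U(I, Q) = 6 (U(I, Q) = -5 + 11 = 6)
p(O) = √(4 + O)
y(d, a) = d + 2*a
F(j) = -5 + j
F(p(8)) + (y(143, -19) + U(-112, -90))*(21067 + 5374) = (-5 + √(4 + 8)) + ((143 + 2*(-19)) + 6)*(21067 + 5374) = (-5 + √12) + ((143 - 38) + 6)*26441 = (-5 + 2*√3) + (105 + 6)*26441 = (-5 + 2*√3) + 111*26441 = (-5 + 2*√3) + 2934951 = 2934946 + 2*√3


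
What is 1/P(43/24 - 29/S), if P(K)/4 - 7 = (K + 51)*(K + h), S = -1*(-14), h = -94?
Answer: -7056/134766551 ≈ -5.2357e-5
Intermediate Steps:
S = 14
P(K) = 28 + 4*(-94 + K)*(51 + K) (P(K) = 28 + 4*((K + 51)*(K - 94)) = 28 + 4*((51 + K)*(-94 + K)) = 28 + 4*((-94 + K)*(51 + K)) = 28 + 4*(-94 + K)*(51 + K))
1/P(43/24 - 29/S) = 1/(-19148 - 172*(43/24 - 29/14) + 4*(43/24 - 29/14)²) = 1/(-19148 - 172*(-47/168) + 4*(-47/168)²) = 1/(-19148 + 2021/42 + 4*(2209/28224)) = 1/(-19148 + 2021/42 + 2209/7056) = 1/(-134766551/7056) = -7056/134766551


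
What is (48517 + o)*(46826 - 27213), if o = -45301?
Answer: 63075408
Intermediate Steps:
(48517 + o)*(46826 - 27213) = (48517 - 45301)*(46826 - 27213) = 3216*19613 = 63075408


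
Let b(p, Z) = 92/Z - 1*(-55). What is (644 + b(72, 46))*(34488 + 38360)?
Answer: 51066448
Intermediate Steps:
b(p, Z) = 55 + 92/Z (b(p, Z) = 92/Z + 55 = 55 + 92/Z)
(644 + b(72, 46))*(34488 + 38360) = (644 + (55 + 92/46))*(34488 + 38360) = (644 + (55 + 92*(1/46)))*72848 = (644 + (55 + 2))*72848 = (644 + 57)*72848 = 701*72848 = 51066448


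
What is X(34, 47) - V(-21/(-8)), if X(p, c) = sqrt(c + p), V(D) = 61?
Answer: -52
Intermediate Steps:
X(34, 47) - V(-21/(-8)) = sqrt(47 + 34) - 1*61 = sqrt(81) - 61 = 9 - 61 = -52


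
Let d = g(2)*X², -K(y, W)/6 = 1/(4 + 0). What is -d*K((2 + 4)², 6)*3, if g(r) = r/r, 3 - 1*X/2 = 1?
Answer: 72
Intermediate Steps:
X = 4 (X = 6 - 2*1 = 6 - 2 = 4)
g(r) = 1
K(y, W) = -3/2 (K(y, W) = -6/(4 + 0) = -6/4 = -6*¼ = -3/2)
d = 16 (d = 1*4² = 1*16 = 16)
-d*K((2 + 4)², 6)*3 = -16*(-3/2*3) = -16*(-9)/2 = -1*(-72) = 72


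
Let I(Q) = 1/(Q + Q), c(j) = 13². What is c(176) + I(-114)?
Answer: 38531/228 ≈ 169.00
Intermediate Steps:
c(j) = 169
I(Q) = 1/(2*Q)
c(176) + I(-114) = 169 + (½)/(-114) = 169 + (½)*(-1/114) = 169 - 1/228 = 38531/228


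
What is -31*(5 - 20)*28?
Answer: 13020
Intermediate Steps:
-31*(5 - 20)*28 = -31*(-15)*28 = 465*28 = 13020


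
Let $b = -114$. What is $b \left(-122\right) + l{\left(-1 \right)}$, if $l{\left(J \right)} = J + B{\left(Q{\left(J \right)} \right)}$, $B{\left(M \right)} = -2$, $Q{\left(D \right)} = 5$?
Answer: $13905$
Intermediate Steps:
$l{\left(J \right)} = -2 + J$ ($l{\left(J \right)} = J - 2 = -2 + J$)
$b \left(-122\right) + l{\left(-1 \right)} = \left(-114\right) \left(-122\right) - 3 = 13908 - 3 = 13905$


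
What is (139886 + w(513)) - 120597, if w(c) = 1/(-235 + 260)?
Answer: 482226/25 ≈ 19289.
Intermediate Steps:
w(c) = 1/25
(139886 + w(513)) - 120597 = (139886 + 1/25) - 120597 = 3497151/25 - 120597 = 482226/25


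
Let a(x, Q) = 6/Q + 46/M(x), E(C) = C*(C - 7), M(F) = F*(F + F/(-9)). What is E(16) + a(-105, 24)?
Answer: 176712/1225 ≈ 144.25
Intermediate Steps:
M(F) = 8*F²/9 (M(F) = F*(F + F*(-⅑)) = F*(F - F/9) = F*(8*F/9) = 8*F²/9)
E(C) = C*(-7 + C)
a(x, Q) = 6/Q + 207/(4*x²) (a(x, Q) = 6/Q + 46/((8*x²/9)) = 6/Q + 46*(9/(8*x²)) = 6/Q + 207/(4*x²))
E(16) + a(-105, 24) = 16*(-7 + 16) + (6/24 + (207/4)/(-105)²) = 16*9 + (6*(1/24) + (207/4)*(1/11025)) = 144 + (¼ + 23/4900) = 144 + 312/1225 = 176712/1225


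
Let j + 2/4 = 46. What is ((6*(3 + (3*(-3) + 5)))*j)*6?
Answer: -1638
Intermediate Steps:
j = 91/2 (j = -1/2 + 46 = 91/2 ≈ 45.500)
((6*(3 + (3*(-3) + 5)))*j)*6 = ((6*(3 + (3*(-3) + 5)))*(91/2))*6 = ((6*(3 + (-9 + 5)))*(91/2))*6 = ((6*(3 - 4))*(91/2))*6 = ((6*(-1))*(91/2))*6 = -6*91/2*6 = -273*6 = -1638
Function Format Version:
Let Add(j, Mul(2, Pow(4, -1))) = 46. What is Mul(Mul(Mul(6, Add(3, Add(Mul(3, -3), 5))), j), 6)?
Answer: -1638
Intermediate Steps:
j = Rational(91, 2) (j = Add(Rational(-1, 2), 46) = Rational(91, 2) ≈ 45.500)
Mul(Mul(Mul(6, Add(3, Add(Mul(3, -3), 5))), j), 6) = Mul(Mul(Mul(6, Add(3, Add(Mul(3, -3), 5))), Rational(91, 2)), 6) = Mul(Mul(Mul(6, Add(3, Add(-9, 5))), Rational(91, 2)), 6) = Mul(Mul(Mul(6, Add(3, -4)), Rational(91, 2)), 6) = Mul(Mul(Mul(6, -1), Rational(91, 2)), 6) = Mul(Mul(-6, Rational(91, 2)), 6) = Mul(-273, 6) = -1638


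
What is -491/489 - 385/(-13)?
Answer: 181882/6357 ≈ 28.611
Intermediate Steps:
-491/489 - 385/(-13) = -491*1/489 - 385*(-1/13) = -491/489 + 385/13 = 181882/6357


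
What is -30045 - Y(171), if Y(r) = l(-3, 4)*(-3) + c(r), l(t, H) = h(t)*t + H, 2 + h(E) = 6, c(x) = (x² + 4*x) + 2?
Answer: -59996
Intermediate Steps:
c(x) = 2 + x² + 4*x
h(E) = 4 (h(E) = -2 + 6 = 4)
l(t, H) = H + 4*t (l(t, H) = 4*t + H = H + 4*t)
Y(r) = 26 + r² + 4*r (Y(r) = (4 + 4*(-3))*(-3) + (2 + r² + 4*r) = (4 - 12)*(-3) + (2 + r² + 4*r) = -8*(-3) + (2 + r² + 4*r) = 24 + (2 + r² + 4*r) = 26 + r² + 4*r)
-30045 - Y(171) = -30045 - (26 + 171² + 4*171) = -30045 - (26 + 29241 + 684) = -30045 - 1*29951 = -30045 - 29951 = -59996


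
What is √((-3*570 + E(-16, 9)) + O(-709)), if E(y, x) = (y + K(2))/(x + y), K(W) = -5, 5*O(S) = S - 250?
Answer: I*√47470/5 ≈ 43.575*I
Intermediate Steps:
O(S) = -50 + S/5 (O(S) = (S - 250)/5 = (-250 + S)/5 = -50 + S/5)
E(y, x) = (-5 + y)/(x + y) (E(y, x) = (y - 5)/(x + y) = (-5 + y)/(x + y))
√((-3*570 + E(-16, 9)) + O(-709)) = √((-3*570 + (-5 - 16)/(9 - 16)) + (-50 + (⅕)*(-709))) = √((-1710 - 21/(-7)) + (-50 - 709/5)) = √((-1710 - ⅐*(-21)) - 959/5) = √((-1710 + 3) - 959/5) = √(-1707 - 959/5) = √(-9494/5) = I*√47470/5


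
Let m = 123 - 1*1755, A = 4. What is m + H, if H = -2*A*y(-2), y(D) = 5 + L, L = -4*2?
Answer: -1608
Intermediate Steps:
L = -8
y(D) = -3 (y(D) = 5 - 8 = -3)
m = -1632 (m = 123 - 1755 = -1632)
H = 24 (H = -8*(-3) = -2*(-12) = 24)
m + H = -1632 + 24 = -1608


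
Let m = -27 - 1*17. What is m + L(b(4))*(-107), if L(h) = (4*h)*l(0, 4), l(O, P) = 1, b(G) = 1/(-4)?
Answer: 63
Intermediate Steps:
m = -44 (m = -27 - 17 = -44)
b(G) = -1/4
L(h) = 4*h (L(h) = (4*h)*1 = 4*h)
m + L(b(4))*(-107) = -44 + (4*(-1/4))*(-107) = -44 - 1*(-107) = -44 + 107 = 63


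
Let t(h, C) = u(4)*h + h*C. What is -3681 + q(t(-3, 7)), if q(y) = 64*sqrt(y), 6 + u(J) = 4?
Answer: -3681 + 64*I*sqrt(15) ≈ -3681.0 + 247.87*I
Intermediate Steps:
u(J) = -2 (u(J) = -6 + 4 = -2)
t(h, C) = -2*h + C*h (t(h, C) = -2*h + h*C = -2*h + C*h)
-3681 + q(t(-3, 7)) = -3681 + 64*sqrt(-3*(-2 + 7)) = -3681 + 64*sqrt(-3*5) = -3681 + 64*sqrt(-15) = -3681 + 64*(I*sqrt(15)) = -3681 + 64*I*sqrt(15)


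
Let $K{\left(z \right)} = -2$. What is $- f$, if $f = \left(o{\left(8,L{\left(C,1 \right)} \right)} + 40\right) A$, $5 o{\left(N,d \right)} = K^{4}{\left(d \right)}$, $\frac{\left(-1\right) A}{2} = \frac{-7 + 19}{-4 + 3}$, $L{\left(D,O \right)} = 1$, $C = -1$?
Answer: $- \frac{5184}{5} \approx -1036.8$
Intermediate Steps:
$A = 24$ ($A = - 2 \frac{-7 + 19}{-4 + 3} = - 2 \frac{12}{-1} = - 2 \cdot 12 \left(-1\right) = \left(-2\right) \left(-12\right) = 24$)
$o{\left(N,d \right)} = \frac{16}{5}$ ($o{\left(N,d \right)} = \frac{\left(-2\right)^{4}}{5} = \frac{1}{5} \cdot 16 = \frac{16}{5}$)
$f = \frac{5184}{5}$ ($f = \left(\frac{16}{5} + 40\right) 24 = \frac{216}{5} \cdot 24 = \frac{5184}{5} \approx 1036.8$)
$- f = \left(-1\right) \frac{5184}{5} = - \frac{5184}{5}$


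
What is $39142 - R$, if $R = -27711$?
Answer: $66853$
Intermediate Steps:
$39142 - R = 39142 - -27711 = 39142 + 27711 = 66853$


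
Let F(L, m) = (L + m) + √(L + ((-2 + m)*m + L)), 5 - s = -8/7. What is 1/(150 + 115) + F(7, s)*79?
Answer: 1926027/1855 + 79*√1933/7 ≈ 1534.5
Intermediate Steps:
s = 43/7 (s = 5 - (-8)/7 = 5 - 1*(-8/7) = 5 + 8/7 = 43/7 ≈ 6.1429)
F(L, m) = L + m + √(2*L + m*(-2 + m)) (F(L, m) = (L + m) + √(L + (m*(-2 + m) + L)) = (L + m) + √(L + (L + m*(-2 + m))) = (L + m) + √(2*L + m*(-2 + m)) = L + m + √(2*L + m*(-2 + m)))
1/(150 + 115) + F(7, s)*79 = 1/(150 + 115) + (7 + 43/7 + √((43/7)² - 2*43/7 + 2*7))*79 = 1/265 + (7 + 43/7 + √(1849/49 - 86/7 + 14))*79 = 1/265 + (7 + 43/7 + √(1933/49))*79 = 1/265 + (7 + 43/7 + √1933/7)*79 = 1/265 + (92/7 + √1933/7)*79 = 1/265 + (7268/7 + 79*√1933/7) = 1926027/1855 + 79*√1933/7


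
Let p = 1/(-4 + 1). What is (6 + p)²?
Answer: 289/9 ≈ 32.111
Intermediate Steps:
p = -⅓ (p = 1/(-3) = -⅓ ≈ -0.33333)
(6 + p)² = (6 - ⅓)² = (17/3)² = 289/9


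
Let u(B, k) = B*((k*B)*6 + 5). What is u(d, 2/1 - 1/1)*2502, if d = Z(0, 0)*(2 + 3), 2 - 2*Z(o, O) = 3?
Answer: 62550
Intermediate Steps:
Z(o, O) = -½ (Z(o, O) = 1 - ½*3 = 1 - 3/2 = -½)
d = -5/2 (d = -(2 + 3)/2 = -½*5 = -5/2 ≈ -2.5000)
u(B, k) = B*(5 + 6*B*k) (u(B, k) = B*((B*k)*6 + 5) = B*(6*B*k + 5) = B*(5 + 6*B*k))
u(d, 2/1 - 1/1)*2502 = -5*(5 + 6*(-5/2)*(2/1 - 1/1))/2*2502 = -5*(5 + 6*(-5/2)*(2*1 - 1*1))/2*2502 = -5*(5 + 6*(-5/2)*(2 - 1))/2*2502 = -5*(5 + 6*(-5/2)*1)/2*2502 = -5*(5 - 15)/2*2502 = -5/2*(-10)*2502 = 25*2502 = 62550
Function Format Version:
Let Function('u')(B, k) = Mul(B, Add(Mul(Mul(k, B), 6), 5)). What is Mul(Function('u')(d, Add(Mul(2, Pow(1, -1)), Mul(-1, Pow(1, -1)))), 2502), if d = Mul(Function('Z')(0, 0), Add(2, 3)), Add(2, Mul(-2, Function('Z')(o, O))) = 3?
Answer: 62550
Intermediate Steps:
Function('Z')(o, O) = Rational(-1, 2) (Function('Z')(o, O) = Add(1, Mul(Rational(-1, 2), 3)) = Add(1, Rational(-3, 2)) = Rational(-1, 2))
d = Rational(-5, 2) (d = Mul(Rational(-1, 2), Add(2, 3)) = Mul(Rational(-1, 2), 5) = Rational(-5, 2) ≈ -2.5000)
Function('u')(B, k) = Mul(B, Add(5, Mul(6, B, k))) (Function('u')(B, k) = Mul(B, Add(Mul(Mul(B, k), 6), 5)) = Mul(B, Add(Mul(6, B, k), 5)) = Mul(B, Add(5, Mul(6, B, k))))
Mul(Function('u')(d, Add(Mul(2, Pow(1, -1)), Mul(-1, Pow(1, -1)))), 2502) = Mul(Mul(Rational(-5, 2), Add(5, Mul(6, Rational(-5, 2), Add(Mul(2, Pow(1, -1)), Mul(-1, Pow(1, -1)))))), 2502) = Mul(Mul(Rational(-5, 2), Add(5, Mul(6, Rational(-5, 2), Add(Mul(2, 1), Mul(-1, 1))))), 2502) = Mul(Mul(Rational(-5, 2), Add(5, Mul(6, Rational(-5, 2), Add(2, -1)))), 2502) = Mul(Mul(Rational(-5, 2), Add(5, Mul(6, Rational(-5, 2), 1))), 2502) = Mul(Mul(Rational(-5, 2), Add(5, -15)), 2502) = Mul(Mul(Rational(-5, 2), -10), 2502) = Mul(25, 2502) = 62550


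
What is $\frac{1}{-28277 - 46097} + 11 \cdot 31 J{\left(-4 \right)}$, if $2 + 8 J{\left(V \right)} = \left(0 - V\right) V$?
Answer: $- \frac{114126905}{148748} \approx -767.25$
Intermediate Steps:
$J{\left(V \right)} = - \frac{1}{4} - \frac{V^{2}}{8}$ ($J{\left(V \right)} = - \frac{1}{4} + \frac{\left(0 - V\right) V}{8} = - \frac{1}{4} + \frac{- V V}{8} = - \frac{1}{4} + \frac{\left(-1\right) V^{2}}{8} = - \frac{1}{4} - \frac{V^{2}}{8}$)
$\frac{1}{-28277 - 46097} + 11 \cdot 31 J{\left(-4 \right)} = \frac{1}{-28277 - 46097} + 11 \cdot 31 \left(- \frac{1}{4} - \frac{\left(-4\right)^{2}}{8}\right) = \frac{1}{-74374} + 341 \left(- \frac{1}{4} - 2\right) = - \frac{1}{74374} + 341 \left(- \frac{1}{4} - 2\right) = - \frac{1}{74374} + 341 \left(- \frac{9}{4}\right) = - \frac{1}{74374} - \frac{3069}{4} = - \frac{114126905}{148748}$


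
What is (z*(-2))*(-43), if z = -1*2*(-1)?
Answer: 172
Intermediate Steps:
z = 2 (z = -2*(-1) = 2)
(z*(-2))*(-43) = (2*(-2))*(-43) = -4*(-43) = 172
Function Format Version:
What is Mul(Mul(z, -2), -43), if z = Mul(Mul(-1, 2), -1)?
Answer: 172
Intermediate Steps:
z = 2 (z = Mul(-2, -1) = 2)
Mul(Mul(z, -2), -43) = Mul(Mul(2, -2), -43) = Mul(-4, -43) = 172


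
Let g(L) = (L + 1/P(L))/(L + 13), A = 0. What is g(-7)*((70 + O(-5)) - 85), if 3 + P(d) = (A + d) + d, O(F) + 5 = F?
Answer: 500/17 ≈ 29.412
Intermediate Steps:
O(F) = -5 + F
P(d) = -3 + 2*d (P(d) = -3 + ((0 + d) + d) = -3 + (d + d) = -3 + 2*d)
g(L) = (L + 1/(-3 + 2*L))/(13 + L) (g(L) = (L + 1/(-3 + 2*L))/(L + 13) = (L + 1/(-3 + 2*L))/(13 + L))
g(-7)*((70 + O(-5)) - 85) = ((1 - 7*(-3 + 2*(-7)))/((-3 + 2*(-7))*(13 - 7)))*((70 + (-5 - 5)) - 85) = ((1 - 7*(-3 - 14))/(-3 - 14*6))*((70 - 10) - 85) = ((⅙)*(1 - 7*(-17))/(-17))*(60 - 85) = -1/17*⅙*(1 + 119)*(-25) = -1/17*⅙*120*(-25) = -20/17*(-25) = 500/17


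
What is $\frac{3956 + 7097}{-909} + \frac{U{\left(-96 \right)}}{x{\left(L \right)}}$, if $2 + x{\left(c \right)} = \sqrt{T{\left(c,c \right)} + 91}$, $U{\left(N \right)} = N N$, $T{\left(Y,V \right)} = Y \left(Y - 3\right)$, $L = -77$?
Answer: $- \frac{52293403}{5678523} + \frac{9216 \sqrt{6251}}{6247} \approx 107.43$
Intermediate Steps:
$T{\left(Y,V \right)} = Y \left(-3 + Y\right)$
$U{\left(N \right)} = N^{2}$
$x{\left(c \right)} = -2 + \sqrt{91 + c \left(-3 + c\right)}$ ($x{\left(c \right)} = -2 + \sqrt{c \left(-3 + c\right) + 91} = -2 + \sqrt{91 + c \left(-3 + c\right)}$)
$\frac{3956 + 7097}{-909} + \frac{U{\left(-96 \right)}}{x{\left(L \right)}} = \frac{3956 + 7097}{-909} + \frac{\left(-96\right)^{2}}{-2 + \sqrt{91 - 77 \left(-3 - 77\right)}} = 11053 \left(- \frac{1}{909}\right) + \frac{9216}{-2 + \sqrt{91 - -6160}} = - \frac{11053}{909} + \frac{9216}{-2 + \sqrt{91 + 6160}} = - \frac{11053}{909} + \frac{9216}{-2 + \sqrt{6251}}$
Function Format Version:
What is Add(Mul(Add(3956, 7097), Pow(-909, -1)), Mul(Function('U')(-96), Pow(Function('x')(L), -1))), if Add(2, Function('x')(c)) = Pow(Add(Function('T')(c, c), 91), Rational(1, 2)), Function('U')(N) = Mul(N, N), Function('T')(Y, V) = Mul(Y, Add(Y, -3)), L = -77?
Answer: Add(Rational(-52293403, 5678523), Mul(Rational(9216, 6247), Pow(6251, Rational(1, 2)))) ≈ 107.43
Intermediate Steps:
Function('T')(Y, V) = Mul(Y, Add(-3, Y))
Function('U')(N) = Pow(N, 2)
Function('x')(c) = Add(-2, Pow(Add(91, Mul(c, Add(-3, c))), Rational(1, 2))) (Function('x')(c) = Add(-2, Pow(Add(Mul(c, Add(-3, c)), 91), Rational(1, 2))) = Add(-2, Pow(Add(91, Mul(c, Add(-3, c))), Rational(1, 2))))
Add(Mul(Add(3956, 7097), Pow(-909, -1)), Mul(Function('U')(-96), Pow(Function('x')(L), -1))) = Add(Mul(Add(3956, 7097), Pow(-909, -1)), Mul(Pow(-96, 2), Pow(Add(-2, Pow(Add(91, Mul(-77, Add(-3, -77))), Rational(1, 2))), -1))) = Add(Mul(11053, Rational(-1, 909)), Mul(9216, Pow(Add(-2, Pow(Add(91, Mul(-77, -80)), Rational(1, 2))), -1))) = Add(Rational(-11053, 909), Mul(9216, Pow(Add(-2, Pow(Add(91, 6160), Rational(1, 2))), -1))) = Add(Rational(-11053, 909), Mul(9216, Pow(Add(-2, Pow(6251, Rational(1, 2))), -1)))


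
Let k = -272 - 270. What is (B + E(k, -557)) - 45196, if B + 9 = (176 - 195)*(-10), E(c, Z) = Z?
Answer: -45572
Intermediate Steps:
k = -542
B = 181 (B = -9 + (176 - 195)*(-10) = -9 - 19*(-10) = -9 + 190 = 181)
(B + E(k, -557)) - 45196 = (181 - 557) - 45196 = -376 - 45196 = -45572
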